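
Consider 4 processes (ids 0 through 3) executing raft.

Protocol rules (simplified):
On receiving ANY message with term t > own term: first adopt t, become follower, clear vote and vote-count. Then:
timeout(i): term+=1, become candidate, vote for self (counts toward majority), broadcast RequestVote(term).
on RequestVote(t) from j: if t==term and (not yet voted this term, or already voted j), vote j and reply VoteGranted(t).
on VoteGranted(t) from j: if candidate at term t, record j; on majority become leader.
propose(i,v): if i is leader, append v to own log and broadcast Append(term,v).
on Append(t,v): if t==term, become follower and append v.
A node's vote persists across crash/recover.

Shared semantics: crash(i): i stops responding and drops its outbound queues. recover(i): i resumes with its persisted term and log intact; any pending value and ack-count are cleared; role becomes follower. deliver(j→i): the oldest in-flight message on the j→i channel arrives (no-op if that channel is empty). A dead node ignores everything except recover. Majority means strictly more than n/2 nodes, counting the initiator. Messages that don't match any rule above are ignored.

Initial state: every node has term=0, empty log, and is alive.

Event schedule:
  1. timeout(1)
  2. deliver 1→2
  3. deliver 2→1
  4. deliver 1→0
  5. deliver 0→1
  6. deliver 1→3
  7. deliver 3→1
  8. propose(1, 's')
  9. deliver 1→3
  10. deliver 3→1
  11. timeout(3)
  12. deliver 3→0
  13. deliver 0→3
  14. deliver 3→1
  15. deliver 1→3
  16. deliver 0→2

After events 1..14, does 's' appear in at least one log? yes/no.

after 1 — timeout(1): n1:cand/t1/[-]
after 2 — deliver 1→2: n2:foll/t1/[-]
after 3 — deliver 2→1: ·
after 4 — deliver 1→0: n0:foll/t1/[-]
after 5 — deliver 0→1: n1:lead/t1/[-]
after 6 — deliver 1→3: n3:foll/t1/[-]
after 7 — deliver 3→1: ·
after 8 — propose(1,'s'): n1:lead/t1/[s]
after 9 — deliver 1→3: n3:foll/t1/[s]
after 10 — deliver 3→1: ·
after 11 — timeout(3): n3:cand/t2/[s]
after 12 — deliver 3→0: n0:foll/t2/[-]
after 13 — deliver 0→3: ·
after 14 — deliver 3→1: n1:foll/t2/[s]

yes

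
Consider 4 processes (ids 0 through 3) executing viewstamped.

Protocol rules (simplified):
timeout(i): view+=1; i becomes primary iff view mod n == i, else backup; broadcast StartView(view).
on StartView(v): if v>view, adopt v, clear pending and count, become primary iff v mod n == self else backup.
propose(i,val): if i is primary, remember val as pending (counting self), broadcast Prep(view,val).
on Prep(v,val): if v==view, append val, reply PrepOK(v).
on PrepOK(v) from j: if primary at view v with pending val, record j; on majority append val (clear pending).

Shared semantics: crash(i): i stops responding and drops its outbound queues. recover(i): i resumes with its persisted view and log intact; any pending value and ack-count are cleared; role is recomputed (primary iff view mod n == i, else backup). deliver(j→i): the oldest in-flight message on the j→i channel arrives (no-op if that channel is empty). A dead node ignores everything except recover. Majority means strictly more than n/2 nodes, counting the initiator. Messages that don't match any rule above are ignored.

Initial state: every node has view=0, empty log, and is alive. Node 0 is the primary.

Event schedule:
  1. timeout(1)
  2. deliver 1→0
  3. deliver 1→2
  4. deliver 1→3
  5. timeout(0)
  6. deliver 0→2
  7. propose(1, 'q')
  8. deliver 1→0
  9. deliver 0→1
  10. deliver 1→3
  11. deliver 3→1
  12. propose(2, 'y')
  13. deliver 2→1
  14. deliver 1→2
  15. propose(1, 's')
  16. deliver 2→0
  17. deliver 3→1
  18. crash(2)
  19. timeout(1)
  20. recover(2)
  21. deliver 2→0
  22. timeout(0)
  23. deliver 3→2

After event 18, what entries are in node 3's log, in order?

e1 timeout(1): 1[prim,v=1,-]
e2 deliver 1→0: 0[back,v=1,-]
e3 deliver 1→2: 2[back,v=1,-]
e4 deliver 1→3: 3[back,v=1,-]
e5 timeout(0): 0[back,v=2,-]
e6 deliver 0→2: 2[prim,v=2,-]
e7 propose(1,'q'): ·
e8 deliver 1→0: ·
e9 deliver 0→1: 1[back,v=2,-]
e10 deliver 1→3: 3[back,v=1,q]
e11 deliver 3→1: ·
e12 propose(2,'y'): ·
e13 deliver 2→1: 1[back,v=2,y]
e14 deliver 1→2: ·
e15 propose(1,'s'): ·
e16 deliver 2→0: 0[back,v=2,y]
e17 deliver 3→1: ·
e18 crash(2): 2[✗prim,v=2,-]

q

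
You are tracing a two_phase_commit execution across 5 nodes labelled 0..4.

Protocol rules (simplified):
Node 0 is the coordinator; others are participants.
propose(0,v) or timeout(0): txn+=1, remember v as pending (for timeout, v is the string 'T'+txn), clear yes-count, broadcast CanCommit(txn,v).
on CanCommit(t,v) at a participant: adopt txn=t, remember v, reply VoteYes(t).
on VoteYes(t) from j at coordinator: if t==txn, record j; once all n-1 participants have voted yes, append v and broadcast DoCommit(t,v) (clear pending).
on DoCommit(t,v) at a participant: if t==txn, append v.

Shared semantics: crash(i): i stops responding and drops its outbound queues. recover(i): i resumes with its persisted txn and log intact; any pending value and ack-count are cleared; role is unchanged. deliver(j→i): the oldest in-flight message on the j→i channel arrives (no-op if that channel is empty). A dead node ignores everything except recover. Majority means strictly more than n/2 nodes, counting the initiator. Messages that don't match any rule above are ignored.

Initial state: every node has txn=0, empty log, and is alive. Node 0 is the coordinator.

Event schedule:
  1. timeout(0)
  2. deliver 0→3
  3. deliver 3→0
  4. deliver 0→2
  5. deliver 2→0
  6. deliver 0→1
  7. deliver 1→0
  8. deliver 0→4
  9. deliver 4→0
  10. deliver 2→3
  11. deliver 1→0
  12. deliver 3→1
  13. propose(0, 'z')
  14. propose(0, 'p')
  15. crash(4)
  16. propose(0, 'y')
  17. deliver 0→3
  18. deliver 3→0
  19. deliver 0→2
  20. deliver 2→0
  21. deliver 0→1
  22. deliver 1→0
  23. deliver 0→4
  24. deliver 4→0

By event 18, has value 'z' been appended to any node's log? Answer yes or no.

no

step 1 timeout(0): 0={coor,t=1,log=-}
step 2 deliver 0→3: 3={part,t=1,log=-}
step 3 deliver 3→0: —
step 4 deliver 0→2: 2={part,t=1,log=-}
step 5 deliver 2→0: —
step 6 deliver 0→1: 1={part,t=1,log=-}
step 7 deliver 1→0: —
step 8 deliver 0→4: 4={part,t=1,log=-}
step 9 deliver 4→0: 0={coor,t=1,log=T1}
step 10 deliver 2→3: —
step 11 deliver 1→0: —
step 12 deliver 3→1: —
step 13 propose(0,'z'): 0={coor,t=2,log=T1}
step 14 propose(0,'p'): 0={coor,t=3,log=T1}
step 15 crash(4): 4={✗part,t=1,log=-}
step 16 propose(0,'y'): 0={coor,t=4,log=T1}
step 17 deliver 0→3: 3={part,t=1,log=T1}
step 18 deliver 3→0: —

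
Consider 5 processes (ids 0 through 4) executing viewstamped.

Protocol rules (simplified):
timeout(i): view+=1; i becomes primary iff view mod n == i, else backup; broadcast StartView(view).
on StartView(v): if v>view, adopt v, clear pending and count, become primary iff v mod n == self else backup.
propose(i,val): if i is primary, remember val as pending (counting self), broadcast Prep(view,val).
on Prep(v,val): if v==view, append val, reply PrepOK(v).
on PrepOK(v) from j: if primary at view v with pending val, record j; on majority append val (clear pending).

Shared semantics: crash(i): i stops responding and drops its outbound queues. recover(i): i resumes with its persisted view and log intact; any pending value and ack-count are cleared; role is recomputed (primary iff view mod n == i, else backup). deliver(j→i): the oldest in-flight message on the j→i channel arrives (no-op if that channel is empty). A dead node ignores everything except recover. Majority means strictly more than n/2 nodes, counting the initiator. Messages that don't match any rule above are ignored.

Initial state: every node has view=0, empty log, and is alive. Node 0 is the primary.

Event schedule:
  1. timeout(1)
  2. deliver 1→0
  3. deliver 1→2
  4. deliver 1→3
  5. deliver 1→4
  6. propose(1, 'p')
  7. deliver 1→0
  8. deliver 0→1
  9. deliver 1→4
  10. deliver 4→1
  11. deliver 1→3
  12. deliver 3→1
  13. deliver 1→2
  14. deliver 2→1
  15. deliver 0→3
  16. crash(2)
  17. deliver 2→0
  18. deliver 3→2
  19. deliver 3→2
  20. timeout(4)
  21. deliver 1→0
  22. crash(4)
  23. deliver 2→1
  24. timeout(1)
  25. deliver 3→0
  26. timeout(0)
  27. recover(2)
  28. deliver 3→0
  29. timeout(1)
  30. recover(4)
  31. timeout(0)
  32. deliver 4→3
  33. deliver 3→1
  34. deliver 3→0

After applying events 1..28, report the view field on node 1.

2

e1 timeout(1): 1[prim,v=1,-]
e2 deliver 1→0: 0[back,v=1,-]
e3 deliver 1→2: 2[back,v=1,-]
e4 deliver 1→3: 3[back,v=1,-]
e5 deliver 1→4: 4[back,v=1,-]
e6 propose(1,'p'): ·
e7 deliver 1→0: 0[back,v=1,p]
e8 deliver 0→1: ·
e9 deliver 1→4: 4[back,v=1,p]
e10 deliver 4→1: 1[prim,v=1,p]
e11 deliver 1→3: 3[back,v=1,p]
e12 deliver 3→1: ·
e13 deliver 1→2: 2[back,v=1,p]
e14 deliver 2→1: ·
e15 deliver 0→3: ·
e16 crash(2): 2[✗back,v=1,p]
e17 deliver 2→0: ·
e18 deliver 3→2: ·
e19 deliver 3→2: ·
e20 timeout(4): 4[back,v=2,p]
e21 deliver 1→0: ·
e22 crash(4): 4[✗back,v=2,p]
e23 deliver 2→1: ·
e24 timeout(1): 1[back,v=2,p]
e25 deliver 3→0: ·
e26 timeout(0): 0[back,v=2,p]
e27 recover(2): 2[back,v=1,p]
e28 deliver 3→0: ·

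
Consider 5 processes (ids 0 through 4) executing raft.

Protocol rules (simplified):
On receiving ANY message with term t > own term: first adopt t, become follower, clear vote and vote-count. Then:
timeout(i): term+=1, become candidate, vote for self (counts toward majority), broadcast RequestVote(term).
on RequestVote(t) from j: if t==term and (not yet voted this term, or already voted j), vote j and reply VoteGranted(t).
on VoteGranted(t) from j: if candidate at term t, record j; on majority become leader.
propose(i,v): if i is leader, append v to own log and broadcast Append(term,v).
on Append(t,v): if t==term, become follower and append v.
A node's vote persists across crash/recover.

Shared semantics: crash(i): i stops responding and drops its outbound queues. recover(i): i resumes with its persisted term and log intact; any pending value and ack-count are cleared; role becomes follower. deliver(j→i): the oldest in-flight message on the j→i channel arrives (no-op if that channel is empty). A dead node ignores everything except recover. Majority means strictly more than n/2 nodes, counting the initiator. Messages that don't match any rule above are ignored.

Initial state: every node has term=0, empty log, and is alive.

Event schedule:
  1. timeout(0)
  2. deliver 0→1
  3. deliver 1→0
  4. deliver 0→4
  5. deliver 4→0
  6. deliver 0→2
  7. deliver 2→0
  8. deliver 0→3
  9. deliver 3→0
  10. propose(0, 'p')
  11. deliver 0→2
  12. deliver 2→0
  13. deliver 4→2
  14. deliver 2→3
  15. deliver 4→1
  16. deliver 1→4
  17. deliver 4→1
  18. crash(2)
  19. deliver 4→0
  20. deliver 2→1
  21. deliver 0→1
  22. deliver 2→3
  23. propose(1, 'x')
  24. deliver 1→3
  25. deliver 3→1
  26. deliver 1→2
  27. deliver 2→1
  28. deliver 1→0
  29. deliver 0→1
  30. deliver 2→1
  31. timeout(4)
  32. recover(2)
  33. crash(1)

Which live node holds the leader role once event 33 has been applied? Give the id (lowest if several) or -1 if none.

0

step 1 timeout(0): 0={cand,t=1,log=-}
step 2 deliver 0→1: 1={foll,t=1,log=-}
step 3 deliver 1→0: —
step 4 deliver 0→4: 4={foll,t=1,log=-}
step 5 deliver 4→0: 0={lead,t=1,log=-}
step 6 deliver 0→2: 2={foll,t=1,log=-}
step 7 deliver 2→0: —
step 8 deliver 0→3: 3={foll,t=1,log=-}
step 9 deliver 3→0: —
step 10 propose(0,'p'): 0={lead,t=1,log=p}
step 11 deliver 0→2: 2={foll,t=1,log=p}
step 12 deliver 2→0: —
step 13 deliver 4→2: —
step 14 deliver 2→3: —
step 15 deliver 4→1: —
step 16 deliver 1→4: —
step 17 deliver 4→1: —
step 18 crash(2): 2={✗foll,t=1,log=p}
step 19 deliver 4→0: —
step 20 deliver 2→1: —
step 21 deliver 0→1: 1={foll,t=1,log=p}
step 22 deliver 2→3: —
step 23 propose(1,'x'): —
step 24 deliver 1→3: —
step 25 deliver 3→1: —
step 26 deliver 1→2: —
step 27 deliver 2→1: —
step 28 deliver 1→0: —
step 29 deliver 0→1: —
step 30 deliver 2→1: —
step 31 timeout(4): 4={cand,t=2,log=-}
step 32 recover(2): 2={foll,t=1,log=p}
step 33 crash(1): 1={✗foll,t=1,log=p}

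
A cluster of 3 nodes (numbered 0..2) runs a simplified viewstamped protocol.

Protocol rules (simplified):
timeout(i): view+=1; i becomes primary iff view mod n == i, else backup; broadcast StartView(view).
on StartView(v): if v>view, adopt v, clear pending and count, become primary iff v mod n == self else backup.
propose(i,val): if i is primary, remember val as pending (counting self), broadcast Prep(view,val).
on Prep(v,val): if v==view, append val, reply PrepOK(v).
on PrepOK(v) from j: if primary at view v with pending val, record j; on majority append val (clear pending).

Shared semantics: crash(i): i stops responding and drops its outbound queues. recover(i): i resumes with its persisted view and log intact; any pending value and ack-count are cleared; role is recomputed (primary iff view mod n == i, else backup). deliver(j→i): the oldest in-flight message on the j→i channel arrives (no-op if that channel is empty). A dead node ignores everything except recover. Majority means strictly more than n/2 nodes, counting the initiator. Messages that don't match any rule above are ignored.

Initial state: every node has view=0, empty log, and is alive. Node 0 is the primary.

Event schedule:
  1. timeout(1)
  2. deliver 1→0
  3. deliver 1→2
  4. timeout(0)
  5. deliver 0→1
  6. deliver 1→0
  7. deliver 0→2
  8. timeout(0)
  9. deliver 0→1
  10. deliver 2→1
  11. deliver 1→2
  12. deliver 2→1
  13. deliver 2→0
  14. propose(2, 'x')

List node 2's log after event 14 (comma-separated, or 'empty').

after 1 — timeout(1): n1:prim/v1/[-]
after 2 — deliver 1→0: n0:back/v1/[-]
after 3 — deliver 1→2: n2:back/v1/[-]
after 4 — timeout(0): n0:back/v2/[-]
after 5 — deliver 0→1: n1:back/v2/[-]
after 6 — deliver 1→0: ·
after 7 — deliver 0→2: n2:prim/v2/[-]
after 8 — timeout(0): n0:prim/v3/[-]
after 9 — deliver 0→1: n1:back/v3/[-]
after 10 — deliver 2→1: ·
after 11 — deliver 1→2: ·
after 12 — deliver 2→1: ·
after 13 — deliver 2→0: ·
after 14 — propose(2,'x'): ·

empty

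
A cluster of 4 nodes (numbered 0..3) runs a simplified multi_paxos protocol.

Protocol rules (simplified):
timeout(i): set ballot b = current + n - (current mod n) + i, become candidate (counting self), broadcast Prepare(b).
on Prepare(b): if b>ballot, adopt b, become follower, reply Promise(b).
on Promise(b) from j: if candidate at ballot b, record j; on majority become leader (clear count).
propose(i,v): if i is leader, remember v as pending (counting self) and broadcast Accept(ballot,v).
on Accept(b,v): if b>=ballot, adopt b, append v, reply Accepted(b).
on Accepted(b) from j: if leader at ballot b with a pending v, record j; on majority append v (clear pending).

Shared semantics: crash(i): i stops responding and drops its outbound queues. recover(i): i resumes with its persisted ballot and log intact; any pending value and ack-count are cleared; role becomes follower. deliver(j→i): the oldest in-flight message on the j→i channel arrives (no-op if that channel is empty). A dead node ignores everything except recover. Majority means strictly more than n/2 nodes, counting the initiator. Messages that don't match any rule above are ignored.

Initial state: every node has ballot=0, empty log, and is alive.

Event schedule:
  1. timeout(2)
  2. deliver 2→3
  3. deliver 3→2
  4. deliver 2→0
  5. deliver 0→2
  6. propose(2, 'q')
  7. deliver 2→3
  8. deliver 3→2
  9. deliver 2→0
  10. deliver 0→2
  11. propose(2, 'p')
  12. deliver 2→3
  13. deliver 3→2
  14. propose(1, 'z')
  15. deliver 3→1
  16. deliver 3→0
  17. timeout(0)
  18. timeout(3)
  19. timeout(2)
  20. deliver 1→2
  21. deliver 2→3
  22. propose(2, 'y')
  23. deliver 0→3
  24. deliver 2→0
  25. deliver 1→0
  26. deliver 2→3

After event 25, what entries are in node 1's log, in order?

empty

after 1 — timeout(2): n2:cand/b6/[-]
after 2 — deliver 2→3: n3:foll/b6/[-]
after 3 — deliver 3→2: ·
after 4 — deliver 2→0: n0:foll/b6/[-]
after 5 — deliver 0→2: n2:lead/b6/[-]
after 6 — propose(2,'q'): ·
after 7 — deliver 2→3: n3:foll/b6/[q]
after 8 — deliver 3→2: ·
after 9 — deliver 2→0: n0:foll/b6/[q]
after 10 — deliver 0→2: n2:lead/b6/[q]
after 11 — propose(2,'p'): ·
after 12 — deliver 2→3: n3:foll/b6/[q,p]
after 13 — deliver 3→2: ·
after 14 — propose(1,'z'): ·
after 15 — deliver 3→1: ·
after 16 — deliver 3→0: ·
after 17 — timeout(0): n0:cand/b8/[q]
after 18 — timeout(3): n3:cand/b11/[q,p]
after 19 — timeout(2): n2:cand/b10/[q]
after 20 — deliver 1→2: ·
after 21 — deliver 2→3: ·
after 22 — propose(2,'y'): ·
after 23 — deliver 0→3: ·
after 24 — deliver 2→0: ·
after 25 — deliver 1→0: ·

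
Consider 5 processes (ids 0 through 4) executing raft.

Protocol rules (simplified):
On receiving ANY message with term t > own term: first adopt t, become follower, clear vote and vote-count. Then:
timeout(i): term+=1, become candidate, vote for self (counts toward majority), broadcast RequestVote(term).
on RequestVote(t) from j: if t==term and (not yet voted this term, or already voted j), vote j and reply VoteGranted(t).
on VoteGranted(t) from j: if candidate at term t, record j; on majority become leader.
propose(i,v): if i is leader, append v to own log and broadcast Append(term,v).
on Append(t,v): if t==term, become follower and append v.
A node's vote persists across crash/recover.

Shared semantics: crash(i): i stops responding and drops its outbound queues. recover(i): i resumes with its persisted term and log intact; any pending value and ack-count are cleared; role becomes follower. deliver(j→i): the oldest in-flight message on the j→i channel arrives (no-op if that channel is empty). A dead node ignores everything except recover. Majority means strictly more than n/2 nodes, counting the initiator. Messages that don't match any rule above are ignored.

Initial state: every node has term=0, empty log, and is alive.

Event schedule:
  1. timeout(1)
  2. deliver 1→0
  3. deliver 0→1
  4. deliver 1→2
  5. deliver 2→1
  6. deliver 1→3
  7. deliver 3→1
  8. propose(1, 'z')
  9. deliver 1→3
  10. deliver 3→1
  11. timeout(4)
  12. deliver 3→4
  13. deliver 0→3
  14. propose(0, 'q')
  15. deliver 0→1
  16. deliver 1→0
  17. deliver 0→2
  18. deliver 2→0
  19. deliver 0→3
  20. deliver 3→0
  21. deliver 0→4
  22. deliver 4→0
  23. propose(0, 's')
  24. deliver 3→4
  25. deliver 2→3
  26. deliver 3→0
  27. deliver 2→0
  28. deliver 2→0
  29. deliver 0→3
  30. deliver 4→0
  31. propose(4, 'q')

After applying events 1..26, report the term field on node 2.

1

1. timeout(1):  <1:cand t1 ->
2. deliver 1→0:  <0:foll t1 ->
3. deliver 0→1:  nop
4. deliver 1→2:  <2:foll t1 ->
5. deliver 2→1:  <1:lead t1 ->
6. deliver 1→3:  <3:foll t1 ->
7. deliver 3→1:  nop
8. propose(1,'z'):  <1:lead t1 z>
9. deliver 1→3:  <3:foll t1 z>
10. deliver 3→1:  nop
11. timeout(4):  <4:cand t1 ->
12. deliver 3→4:  nop
13. deliver 0→3:  nop
14. propose(0,'q'):  nop
15. deliver 0→1:  nop
16. deliver 1→0:  <0:foll t1 z>
17. deliver 0→2:  nop
18. deliver 2→0:  nop
19. deliver 0→3:  nop
20. deliver 3→0:  nop
21. deliver 0→4:  nop
22. deliver 4→0:  nop
23. propose(0,'s'):  nop
24. deliver 3→4:  nop
25. deliver 2→3:  nop
26. deliver 3→0:  nop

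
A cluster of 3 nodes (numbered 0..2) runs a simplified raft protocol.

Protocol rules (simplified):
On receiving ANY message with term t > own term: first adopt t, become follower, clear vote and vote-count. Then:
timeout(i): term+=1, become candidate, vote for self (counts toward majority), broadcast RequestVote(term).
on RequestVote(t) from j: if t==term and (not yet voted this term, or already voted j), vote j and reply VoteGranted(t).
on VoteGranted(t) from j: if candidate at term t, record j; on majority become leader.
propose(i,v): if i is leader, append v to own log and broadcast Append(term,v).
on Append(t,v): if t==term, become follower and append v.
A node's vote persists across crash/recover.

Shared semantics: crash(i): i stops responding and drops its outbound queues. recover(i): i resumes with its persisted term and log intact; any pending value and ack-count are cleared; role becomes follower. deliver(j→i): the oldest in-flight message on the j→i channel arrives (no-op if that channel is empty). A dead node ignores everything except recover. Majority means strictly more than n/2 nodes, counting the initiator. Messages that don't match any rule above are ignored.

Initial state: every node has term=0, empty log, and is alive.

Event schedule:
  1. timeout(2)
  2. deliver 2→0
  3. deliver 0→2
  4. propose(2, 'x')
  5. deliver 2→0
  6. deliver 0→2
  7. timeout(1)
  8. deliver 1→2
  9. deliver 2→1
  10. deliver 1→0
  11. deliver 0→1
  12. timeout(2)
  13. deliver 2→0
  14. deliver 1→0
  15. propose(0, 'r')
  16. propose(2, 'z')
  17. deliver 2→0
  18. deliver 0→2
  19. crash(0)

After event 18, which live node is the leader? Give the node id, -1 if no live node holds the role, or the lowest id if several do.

2

step 1 timeout(2): 2={cand,t=1,log=-}
step 2 deliver 2→0: 0={foll,t=1,log=-}
step 3 deliver 0→2: 2={lead,t=1,log=-}
step 4 propose(2,'x'): 2={lead,t=1,log=x}
step 5 deliver 2→0: 0={foll,t=1,log=x}
step 6 deliver 0→2: —
step 7 timeout(1): 1={cand,t=1,log=-}
step 8 deliver 1→2: —
step 9 deliver 2→1: —
step 10 deliver 1→0: —
step 11 deliver 0→1: —
step 12 timeout(2): 2={cand,t=2,log=x}
step 13 deliver 2→0: 0={foll,t=2,log=x}
step 14 deliver 1→0: —
step 15 propose(0,'r'): —
step 16 propose(2,'z'): —
step 17 deliver 2→0: —
step 18 deliver 0→2: 2={lead,t=2,log=x}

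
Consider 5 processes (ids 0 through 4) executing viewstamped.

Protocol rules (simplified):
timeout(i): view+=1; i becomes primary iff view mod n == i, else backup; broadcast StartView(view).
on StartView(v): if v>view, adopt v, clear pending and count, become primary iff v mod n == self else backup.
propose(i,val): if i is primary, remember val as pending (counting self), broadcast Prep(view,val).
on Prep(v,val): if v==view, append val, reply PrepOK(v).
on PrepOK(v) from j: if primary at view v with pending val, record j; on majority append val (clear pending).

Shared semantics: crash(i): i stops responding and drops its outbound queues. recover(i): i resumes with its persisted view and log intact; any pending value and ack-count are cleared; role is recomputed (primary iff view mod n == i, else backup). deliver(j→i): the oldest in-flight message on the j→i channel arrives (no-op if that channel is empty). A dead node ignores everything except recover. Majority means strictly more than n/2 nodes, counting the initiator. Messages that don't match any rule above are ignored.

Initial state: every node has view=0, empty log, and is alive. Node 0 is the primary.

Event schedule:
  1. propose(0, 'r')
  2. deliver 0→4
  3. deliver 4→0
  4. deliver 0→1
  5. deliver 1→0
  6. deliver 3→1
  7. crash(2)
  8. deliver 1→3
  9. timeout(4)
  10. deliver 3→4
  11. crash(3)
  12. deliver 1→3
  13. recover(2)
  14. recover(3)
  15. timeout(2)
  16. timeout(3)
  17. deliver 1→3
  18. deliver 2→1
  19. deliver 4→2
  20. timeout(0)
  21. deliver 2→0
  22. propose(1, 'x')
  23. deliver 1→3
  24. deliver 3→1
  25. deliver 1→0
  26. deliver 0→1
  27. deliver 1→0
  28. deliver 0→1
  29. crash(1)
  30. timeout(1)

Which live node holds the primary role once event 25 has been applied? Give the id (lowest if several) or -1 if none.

step 1 propose(0,'r'): —
step 2 deliver 0→4: 4={back,v=0,log=r}
step 3 deliver 4→0: —
step 4 deliver 0→1: 1={back,v=0,log=r}
step 5 deliver 1→0: 0={prim,v=0,log=r}
step 6 deliver 3→1: —
step 7 crash(2): 2={✗back,v=0,log=-}
step 8 deliver 1→3: —
step 9 timeout(4): 4={back,v=1,log=r}
step 10 deliver 3→4: —
step 11 crash(3): 3={✗back,v=0,log=-}
step 12 deliver 1→3: —
step 13 recover(2): 2={back,v=0,log=-}
step 14 recover(3): 3={back,v=0,log=-}
step 15 timeout(2): 2={back,v=1,log=-}
step 16 timeout(3): 3={back,v=1,log=-}
step 17 deliver 1→3: —
step 18 deliver 2→1: 1={prim,v=1,log=r}
step 19 deliver 4→2: —
step 20 timeout(0): 0={back,v=1,log=r}
step 21 deliver 2→0: —
step 22 propose(1,'x'): —
step 23 deliver 1→3: 3={back,v=1,log=x}
step 24 deliver 3→1: —
step 25 deliver 1→0: 0={back,v=1,log=r,x}

1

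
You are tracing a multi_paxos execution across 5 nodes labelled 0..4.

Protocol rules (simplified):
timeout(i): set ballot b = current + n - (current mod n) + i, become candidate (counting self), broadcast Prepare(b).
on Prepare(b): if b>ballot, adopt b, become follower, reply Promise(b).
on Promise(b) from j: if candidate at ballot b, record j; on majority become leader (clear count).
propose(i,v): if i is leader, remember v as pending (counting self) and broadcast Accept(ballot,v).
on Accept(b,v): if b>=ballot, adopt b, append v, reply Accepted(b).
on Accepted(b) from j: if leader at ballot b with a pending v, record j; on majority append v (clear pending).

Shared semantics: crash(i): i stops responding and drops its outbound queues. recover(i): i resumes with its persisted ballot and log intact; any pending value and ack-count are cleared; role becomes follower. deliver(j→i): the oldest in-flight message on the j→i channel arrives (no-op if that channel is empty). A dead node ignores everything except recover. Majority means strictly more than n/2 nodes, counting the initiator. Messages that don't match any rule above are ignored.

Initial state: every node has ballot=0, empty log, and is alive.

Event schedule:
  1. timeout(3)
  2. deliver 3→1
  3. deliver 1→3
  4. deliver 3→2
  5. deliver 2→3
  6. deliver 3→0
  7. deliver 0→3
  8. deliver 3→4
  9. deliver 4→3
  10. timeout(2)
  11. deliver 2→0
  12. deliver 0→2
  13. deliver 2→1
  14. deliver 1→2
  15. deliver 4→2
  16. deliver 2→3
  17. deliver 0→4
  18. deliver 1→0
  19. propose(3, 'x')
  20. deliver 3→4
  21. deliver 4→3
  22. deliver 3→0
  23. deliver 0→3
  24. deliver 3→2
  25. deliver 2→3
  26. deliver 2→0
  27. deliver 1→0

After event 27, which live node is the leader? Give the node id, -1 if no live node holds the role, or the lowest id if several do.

1. timeout(3):  <3:cand b8 ->
2. deliver 3→1:  <1:foll b8 ->
3. deliver 1→3:  nop
4. deliver 3→2:  <2:foll b8 ->
5. deliver 2→3:  <3:lead b8 ->
6. deliver 3→0:  <0:foll b8 ->
7. deliver 0→3:  nop
8. deliver 3→4:  <4:foll b8 ->
9. deliver 4→3:  nop
10. timeout(2):  <2:cand b12 ->
11. deliver 2→0:  <0:foll b12 ->
12. deliver 0→2:  nop
13. deliver 2→1:  <1:foll b12 ->
14. deliver 1→2:  <2:lead b12 ->
15. deliver 4→2:  nop
16. deliver 2→3:  <3:foll b12 ->
17. deliver 0→4:  nop
18. deliver 1→0:  nop
19. propose(3,'x'):  nop
20. deliver 3→4:  nop
21. deliver 4→3:  nop
22. deliver 3→0:  nop
23. deliver 0→3:  nop
24. deliver 3→2:  nop
25. deliver 2→3:  nop
26. deliver 2→0:  nop
27. deliver 1→0:  nop

2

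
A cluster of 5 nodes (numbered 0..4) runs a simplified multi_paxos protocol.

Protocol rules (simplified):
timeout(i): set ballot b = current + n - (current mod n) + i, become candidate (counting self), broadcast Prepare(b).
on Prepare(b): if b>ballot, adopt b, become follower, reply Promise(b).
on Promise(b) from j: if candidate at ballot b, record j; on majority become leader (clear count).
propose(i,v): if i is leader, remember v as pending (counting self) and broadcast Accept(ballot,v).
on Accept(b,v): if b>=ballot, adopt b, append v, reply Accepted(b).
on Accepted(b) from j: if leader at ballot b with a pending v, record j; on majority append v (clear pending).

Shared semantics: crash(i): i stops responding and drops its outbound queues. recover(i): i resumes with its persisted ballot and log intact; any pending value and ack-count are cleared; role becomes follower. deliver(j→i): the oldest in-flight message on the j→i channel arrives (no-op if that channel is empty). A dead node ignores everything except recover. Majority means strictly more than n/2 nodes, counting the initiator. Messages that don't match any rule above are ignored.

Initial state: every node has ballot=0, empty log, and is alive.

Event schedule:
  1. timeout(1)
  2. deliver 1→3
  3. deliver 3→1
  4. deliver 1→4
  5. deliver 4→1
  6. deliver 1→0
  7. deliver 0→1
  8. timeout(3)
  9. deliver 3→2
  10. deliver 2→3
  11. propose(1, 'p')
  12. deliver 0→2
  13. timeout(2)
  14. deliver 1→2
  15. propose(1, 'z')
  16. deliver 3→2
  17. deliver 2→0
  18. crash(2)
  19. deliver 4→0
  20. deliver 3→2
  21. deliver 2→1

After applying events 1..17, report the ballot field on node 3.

after 1 — timeout(1): n1:cand/b6/[-]
after 2 — deliver 1→3: n3:foll/b6/[-]
after 3 — deliver 3→1: ·
after 4 — deliver 1→4: n4:foll/b6/[-]
after 5 — deliver 4→1: n1:lead/b6/[-]
after 6 — deliver 1→0: n0:foll/b6/[-]
after 7 — deliver 0→1: ·
after 8 — timeout(3): n3:cand/b13/[-]
after 9 — deliver 3→2: n2:foll/b13/[-]
after 10 — deliver 2→3: ·
after 11 — propose(1,'p'): ·
after 12 — deliver 0→2: ·
after 13 — timeout(2): n2:cand/b17/[-]
after 14 — deliver 1→2: ·
after 15 — propose(1,'z'): ·
after 16 — deliver 3→2: ·
after 17 — deliver 2→0: n0:foll/b17/[-]

13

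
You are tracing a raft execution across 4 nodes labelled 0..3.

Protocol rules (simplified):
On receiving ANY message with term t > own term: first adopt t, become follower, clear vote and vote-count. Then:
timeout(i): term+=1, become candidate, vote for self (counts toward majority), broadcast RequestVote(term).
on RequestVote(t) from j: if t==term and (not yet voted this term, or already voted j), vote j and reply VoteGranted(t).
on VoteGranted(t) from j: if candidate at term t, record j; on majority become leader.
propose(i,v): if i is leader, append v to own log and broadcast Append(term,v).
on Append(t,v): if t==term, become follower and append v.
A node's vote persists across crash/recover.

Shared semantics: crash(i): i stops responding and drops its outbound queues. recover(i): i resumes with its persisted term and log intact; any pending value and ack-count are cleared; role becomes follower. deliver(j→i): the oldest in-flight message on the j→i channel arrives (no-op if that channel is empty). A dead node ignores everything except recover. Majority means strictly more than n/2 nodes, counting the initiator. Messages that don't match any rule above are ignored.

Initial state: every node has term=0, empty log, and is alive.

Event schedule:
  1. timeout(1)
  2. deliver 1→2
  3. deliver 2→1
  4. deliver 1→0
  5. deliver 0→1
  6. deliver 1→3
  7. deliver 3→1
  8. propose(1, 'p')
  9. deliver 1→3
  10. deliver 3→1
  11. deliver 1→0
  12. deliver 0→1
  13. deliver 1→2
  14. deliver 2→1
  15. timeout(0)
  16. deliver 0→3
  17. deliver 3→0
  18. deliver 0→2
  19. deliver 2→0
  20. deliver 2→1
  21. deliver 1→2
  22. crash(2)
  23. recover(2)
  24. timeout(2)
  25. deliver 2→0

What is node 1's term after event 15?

after 1 — timeout(1): n1:cand/t1/[-]
after 2 — deliver 1→2: n2:foll/t1/[-]
after 3 — deliver 2→1: ·
after 4 — deliver 1→0: n0:foll/t1/[-]
after 5 — deliver 0→1: n1:lead/t1/[-]
after 6 — deliver 1→3: n3:foll/t1/[-]
after 7 — deliver 3→1: ·
after 8 — propose(1,'p'): n1:lead/t1/[p]
after 9 — deliver 1→3: n3:foll/t1/[p]
after 10 — deliver 3→1: ·
after 11 — deliver 1→0: n0:foll/t1/[p]
after 12 — deliver 0→1: ·
after 13 — deliver 1→2: n2:foll/t1/[p]
after 14 — deliver 2→1: ·
after 15 — timeout(0): n0:cand/t2/[p]

1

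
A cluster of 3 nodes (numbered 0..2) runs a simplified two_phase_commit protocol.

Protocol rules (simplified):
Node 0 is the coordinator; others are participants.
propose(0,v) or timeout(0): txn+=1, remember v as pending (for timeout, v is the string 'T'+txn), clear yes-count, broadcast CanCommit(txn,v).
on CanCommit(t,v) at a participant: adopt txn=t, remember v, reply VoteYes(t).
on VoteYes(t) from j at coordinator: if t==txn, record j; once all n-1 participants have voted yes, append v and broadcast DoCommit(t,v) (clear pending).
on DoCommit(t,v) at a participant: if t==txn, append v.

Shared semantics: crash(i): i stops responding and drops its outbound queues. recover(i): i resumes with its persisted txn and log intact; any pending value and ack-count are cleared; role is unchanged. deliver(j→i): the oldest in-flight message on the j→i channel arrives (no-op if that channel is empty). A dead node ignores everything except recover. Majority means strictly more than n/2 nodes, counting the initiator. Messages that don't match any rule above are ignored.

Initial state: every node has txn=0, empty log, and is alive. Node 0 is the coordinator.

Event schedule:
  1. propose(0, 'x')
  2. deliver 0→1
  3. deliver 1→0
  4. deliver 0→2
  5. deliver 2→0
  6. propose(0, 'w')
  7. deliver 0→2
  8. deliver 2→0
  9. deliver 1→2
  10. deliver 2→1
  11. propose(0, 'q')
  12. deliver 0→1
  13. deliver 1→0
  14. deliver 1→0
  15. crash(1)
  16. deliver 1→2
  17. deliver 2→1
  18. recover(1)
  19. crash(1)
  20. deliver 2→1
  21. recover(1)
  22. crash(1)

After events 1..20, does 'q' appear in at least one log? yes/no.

1. propose(0,'x'):  <0:coor t1 ->
2. deliver 0→1:  <1:part t1 ->
3. deliver 1→0:  nop
4. deliver 0→2:  <2:part t1 ->
5. deliver 2→0:  <0:coor t1 x>
6. propose(0,'w'):  <0:coor t2 x>
7. deliver 0→2:  <2:part t1 x>
8. deliver 2→0:  nop
9. deliver 1→2:  nop
10. deliver 2→1:  nop
11. propose(0,'q'):  <0:coor t3 x>
12. deliver 0→1:  <1:part t1 x>
13. deliver 1→0:  nop
14. deliver 1→0:  nop
15. crash(1):  <1:✗part t1 x>
16. deliver 1→2:  nop
17. deliver 2→1:  nop
18. recover(1):  <1:part t1 x>
19. crash(1):  <1:✗part t1 x>
20. deliver 2→1:  nop

no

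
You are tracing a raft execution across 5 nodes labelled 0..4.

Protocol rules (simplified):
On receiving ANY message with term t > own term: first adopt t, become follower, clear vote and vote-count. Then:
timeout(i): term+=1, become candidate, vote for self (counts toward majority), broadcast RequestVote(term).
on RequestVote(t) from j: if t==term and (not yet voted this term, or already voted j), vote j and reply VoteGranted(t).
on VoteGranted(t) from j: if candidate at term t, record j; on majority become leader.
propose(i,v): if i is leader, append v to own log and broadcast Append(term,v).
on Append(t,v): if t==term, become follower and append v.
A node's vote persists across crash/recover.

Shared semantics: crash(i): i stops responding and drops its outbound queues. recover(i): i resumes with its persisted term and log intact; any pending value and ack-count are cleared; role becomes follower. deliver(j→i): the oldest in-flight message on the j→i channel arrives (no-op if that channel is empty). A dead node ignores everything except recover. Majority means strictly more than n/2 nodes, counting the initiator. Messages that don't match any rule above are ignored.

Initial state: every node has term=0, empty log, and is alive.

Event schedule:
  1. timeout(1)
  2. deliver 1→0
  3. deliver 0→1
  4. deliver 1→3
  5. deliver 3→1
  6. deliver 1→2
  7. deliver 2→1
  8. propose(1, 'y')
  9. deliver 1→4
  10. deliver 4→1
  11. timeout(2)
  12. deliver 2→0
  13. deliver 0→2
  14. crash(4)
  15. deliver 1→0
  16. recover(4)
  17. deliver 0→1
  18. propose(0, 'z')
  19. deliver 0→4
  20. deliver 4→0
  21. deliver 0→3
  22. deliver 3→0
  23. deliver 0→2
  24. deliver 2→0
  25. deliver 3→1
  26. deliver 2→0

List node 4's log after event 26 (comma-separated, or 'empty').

1. timeout(1):  <1:cand t1 ->
2. deliver 1→0:  <0:foll t1 ->
3. deliver 0→1:  nop
4. deliver 1→3:  <3:foll t1 ->
5. deliver 3→1:  <1:lead t1 ->
6. deliver 1→2:  <2:foll t1 ->
7. deliver 2→1:  nop
8. propose(1,'y'):  <1:lead t1 y>
9. deliver 1→4:  <4:foll t1 ->
10. deliver 4→1:  nop
11. timeout(2):  <2:cand t2 ->
12. deliver 2→0:  <0:foll t2 ->
13. deliver 0→2:  nop
14. crash(4):  <4:✗foll t1 ->
15. deliver 1→0:  nop
16. recover(4):  <4:foll t1 ->
17. deliver 0→1:  nop
18. propose(0,'z'):  nop
19. deliver 0→4:  nop
20. deliver 4→0:  nop
21. deliver 0→3:  nop
22. deliver 3→0:  nop
23. deliver 0→2:  nop
24. deliver 2→0:  nop
25. deliver 3→1:  nop
26. deliver 2→0:  nop

empty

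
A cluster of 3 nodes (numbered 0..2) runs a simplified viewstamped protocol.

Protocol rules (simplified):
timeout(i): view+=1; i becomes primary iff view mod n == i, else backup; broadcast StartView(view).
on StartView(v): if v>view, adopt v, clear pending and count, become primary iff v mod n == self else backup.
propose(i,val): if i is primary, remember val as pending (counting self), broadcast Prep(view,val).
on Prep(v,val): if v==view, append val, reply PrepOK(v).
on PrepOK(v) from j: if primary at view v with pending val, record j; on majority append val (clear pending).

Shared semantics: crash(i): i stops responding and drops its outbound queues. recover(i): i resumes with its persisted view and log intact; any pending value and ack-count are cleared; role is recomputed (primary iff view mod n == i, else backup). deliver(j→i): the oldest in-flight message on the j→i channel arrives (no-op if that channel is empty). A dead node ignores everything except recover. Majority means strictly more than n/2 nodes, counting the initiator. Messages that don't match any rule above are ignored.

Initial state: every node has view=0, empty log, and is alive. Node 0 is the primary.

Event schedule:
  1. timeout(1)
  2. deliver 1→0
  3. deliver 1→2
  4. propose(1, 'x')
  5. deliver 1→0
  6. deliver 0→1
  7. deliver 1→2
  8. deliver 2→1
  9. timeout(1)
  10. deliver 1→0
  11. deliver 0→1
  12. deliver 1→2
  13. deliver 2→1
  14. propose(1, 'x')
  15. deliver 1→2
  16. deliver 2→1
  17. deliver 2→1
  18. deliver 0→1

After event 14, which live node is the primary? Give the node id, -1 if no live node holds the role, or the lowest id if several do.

2

[1] timeout(1) → N1(prim v1 [-])
[2] deliver 1→0 → N0(back v1 [-])
[3] deliver 1→2 → N2(back v1 [-])
[4] propose(1,'x') → ∅
[5] deliver 1→0 → N0(back v1 [x])
[6] deliver 0→1 → N1(prim v1 [x])
[7] deliver 1→2 → N2(back v1 [x])
[8] deliver 2→1 → ∅
[9] timeout(1) → N1(back v2 [x])
[10] deliver 1→0 → N0(back v2 [x])
[11] deliver 0→1 → ∅
[12] deliver 1→2 → N2(prim v2 [x])
[13] deliver 2→1 → ∅
[14] propose(1,'x') → ∅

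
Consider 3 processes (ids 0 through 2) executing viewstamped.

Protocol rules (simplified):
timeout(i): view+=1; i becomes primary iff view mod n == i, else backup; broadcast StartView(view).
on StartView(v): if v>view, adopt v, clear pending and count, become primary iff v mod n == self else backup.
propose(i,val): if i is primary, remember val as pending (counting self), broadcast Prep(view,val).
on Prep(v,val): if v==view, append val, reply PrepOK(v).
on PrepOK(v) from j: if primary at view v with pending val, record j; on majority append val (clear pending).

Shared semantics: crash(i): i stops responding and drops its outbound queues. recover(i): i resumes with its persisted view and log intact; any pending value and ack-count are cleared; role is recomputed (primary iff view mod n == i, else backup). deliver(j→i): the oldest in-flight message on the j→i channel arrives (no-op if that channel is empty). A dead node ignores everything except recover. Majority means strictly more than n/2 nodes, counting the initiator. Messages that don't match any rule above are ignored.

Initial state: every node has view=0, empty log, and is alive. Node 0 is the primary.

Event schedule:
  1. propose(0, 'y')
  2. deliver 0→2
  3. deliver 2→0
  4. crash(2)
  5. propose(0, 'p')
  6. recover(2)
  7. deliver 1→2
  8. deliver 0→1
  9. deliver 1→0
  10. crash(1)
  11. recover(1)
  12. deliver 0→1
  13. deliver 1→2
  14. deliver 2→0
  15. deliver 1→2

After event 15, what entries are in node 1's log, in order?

after 1 — propose(0,'y'): ·
after 2 — deliver 0→2: n2:back/v0/[y]
after 3 — deliver 2→0: n0:prim/v0/[y]
after 4 — crash(2): n2:✗back/v0/[y]
after 5 — propose(0,'p'): ·
after 6 — recover(2): n2:back/v0/[y]
after 7 — deliver 1→2: ·
after 8 — deliver 0→1: n1:back/v0/[y]
after 9 — deliver 1→0: n0:prim/v0/[y,p]
after 10 — crash(1): n1:✗back/v0/[y]
after 11 — recover(1): n1:back/v0/[y]
after 12 — deliver 0→1: n1:back/v0/[y,p]
after 13 — deliver 1→2: ·
after 14 — deliver 2→0: ·
after 15 — deliver 1→2: ·

y,p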